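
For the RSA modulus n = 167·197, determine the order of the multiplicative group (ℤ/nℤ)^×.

φ(pq) = (p−1)(q−1) = 166 · 196 = 32536.

32536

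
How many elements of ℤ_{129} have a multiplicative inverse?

84

129 = 3 * 43.
φ(129) = 129 · (1 − 1/3) · (1 − 1/43)
       = 129 · 84/129 = 84.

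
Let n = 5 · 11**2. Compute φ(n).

φ(5) = 5 − 1 = 4.
φ(11^2) = 11^1·(11−1) = 11·10 = 110.
Multiply: 4 · 110 = 440.

440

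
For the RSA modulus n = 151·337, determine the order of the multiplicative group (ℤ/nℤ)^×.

50400

φ(151) = 151 − 1 = 150.
φ(337) = 337 − 1 = 336.
Multiply: 150 · 336 = 50400.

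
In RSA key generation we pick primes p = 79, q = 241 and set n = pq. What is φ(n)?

18720

φ(n) = (p − 1)(q − 1) = (79−1)(241−1) = 78·240 = 18720.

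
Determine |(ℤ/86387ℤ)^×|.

First factor: 86387 = 7**2 × 41 × 43.
φ(86387) = 86387 · (1 − 1/7) · (1 − 1/41) · (1 − 1/43)
       = 86387 · 10080/12341 = 70560.

70560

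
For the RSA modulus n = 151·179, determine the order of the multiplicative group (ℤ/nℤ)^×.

26700

φ(27029) = 27029 · (1 − 1/151) · (1 − 1/179)
       = 27029 · 26700/27029 = 26700.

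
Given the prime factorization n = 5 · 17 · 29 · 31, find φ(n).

53760

φ(76415) = 76415 · (1 − 1/5) · (1 − 1/17) · (1 − 1/29) · (1 − 1/31)
       = 76415 · 53760/76415 = 53760.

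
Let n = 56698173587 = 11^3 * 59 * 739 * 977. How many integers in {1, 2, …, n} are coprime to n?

50549811840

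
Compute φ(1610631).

887040

Prime factorization: 1610631 = 3**3 * 11**2 * 17 * 29.
φ(3^3) = 3^2·(3−1) = 9·2 = 18.
φ(11^2) = 11^1·(11−1) = 11·10 = 110.
φ(17) = 17 − 1 = 16.
φ(29) = 29 − 1 = 28.
Multiply: 18 · 110 · 16 · 28 = 887040.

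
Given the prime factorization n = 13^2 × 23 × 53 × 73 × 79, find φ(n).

φ(13^2) = 13^1·(13−1) = 13·12 = 156.
φ(23) = 23 − 1 = 22.
φ(53) = 53 − 1 = 52.
φ(73) = 73 − 1 = 72.
φ(79) = 79 − 1 = 78.
Multiply: 156 · 22 · 52 · 72 · 78 = 1002253824.

1002253824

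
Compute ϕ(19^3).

φ(19^3) = 19^2·(19−1) = 361·18 = 6498.

6498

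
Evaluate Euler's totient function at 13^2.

φ(169) = 169 · (1 − 1/13)
       = 169 · 12/13 = 156.

156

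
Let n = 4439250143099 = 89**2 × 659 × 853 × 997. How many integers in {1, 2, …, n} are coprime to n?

φ(4439250143099) = 4439250143099 · (1 − 1/89) · (1 − 1/659) · (1 − 1/853) · (1 − 1/997)
       = 4439250143099 · 49136871168/49879215091 = 4373181533952.

4373181533952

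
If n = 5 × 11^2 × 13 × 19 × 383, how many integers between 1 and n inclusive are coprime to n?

φ(5) = 5 − 1 = 4.
φ(11^2) = 11^2 − 11^1 = 121 − 11 = 110.
φ(13) = 13 − 1 = 12.
φ(19) = 19 − 1 = 18.
φ(383) = 383 − 1 = 382.
Since φ is multiplicative, φ(57233605) = 4 · 110 · 12 · 18 · 382 = 36305280.

36305280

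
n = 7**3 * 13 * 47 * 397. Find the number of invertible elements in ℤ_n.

φ(83200481) = 83200481 · (1 − 1/7) · (1 − 1/13) · (1 − 1/47) · (1 − 1/397)
       = 83200481 · 1311552/1697969 = 64266048.

64266048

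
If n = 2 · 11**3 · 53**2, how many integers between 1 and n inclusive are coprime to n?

φ(7477558) = 7477558 · (1 − 1/2) · (1 − 1/11) · (1 − 1/53)
       = 7477558 · 520/1166 = 3334760.

3334760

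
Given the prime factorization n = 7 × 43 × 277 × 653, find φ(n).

45347904

φ(54445181) = 54445181 · (1 − 1/7) · (1 − 1/43) · (1 − 1/277) · (1 − 1/653)
       = 54445181 · 45347904/54445181 = 45347904.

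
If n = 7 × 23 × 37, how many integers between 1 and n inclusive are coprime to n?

4752

φ(7) = 7 − 1 = 6.
φ(23) = 23 − 1 = 22.
φ(37) = 37 − 1 = 36.
Multiply: 6 · 22 · 36 = 4752.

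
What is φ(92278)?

42336

92278 = 2 × 29 × 37 × 43.
φ(2) = 2 − 1 = 1.
φ(29) = 29 − 1 = 28.
φ(37) = 37 − 1 = 36.
φ(43) = 43 − 1 = 42.
Multiply: 1 · 28 · 36 · 42 = 42336.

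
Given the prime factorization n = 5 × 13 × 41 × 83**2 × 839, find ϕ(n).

φ(15403356215) = 15403356215 · (1 − 1/5) · (1 − 1/13) · (1 − 1/41) · (1 − 1/83) · (1 − 1/839)
       = 15403356215 · 131934720/185582605 = 10950581760.

10950581760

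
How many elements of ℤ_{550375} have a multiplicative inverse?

550375 = 5**3 · 7 · 17 · 37.
φ(5^3) = 5^3 − 5^2 = 125 − 25 = 100.
φ(7) = 7 − 1 = 6.
φ(17) = 17 − 1 = 16.
φ(37) = 37 − 1 = 36.
Since φ is multiplicative, φ(550375) = 100 · 6 · 16 · 36 = 345600.

345600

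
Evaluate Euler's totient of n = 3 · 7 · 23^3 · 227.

φ(3) = 3 − 1 = 2.
φ(7) = 7 − 1 = 6.
φ(23^3) = 23^2·(23−1) = 529·22 = 11638.
φ(227) = 227 − 1 = 226.
Since φ is multiplicative, φ(58000089) = 2 · 6 · 11638 · 226 = 31562256.

31562256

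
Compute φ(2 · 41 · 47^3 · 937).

φ(7977136382) = 7977136382 · (1 − 1/2) · (1 − 1/41) · (1 − 1/47) · (1 − 1/937)
       = 7977136382 · 1722240/3611198 = 3804428160.

3804428160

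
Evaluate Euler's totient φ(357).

192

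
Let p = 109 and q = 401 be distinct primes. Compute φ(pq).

φ(n) = (p − 1)(q − 1) = (109−1)(401−1) = 108·400 = 43200.

43200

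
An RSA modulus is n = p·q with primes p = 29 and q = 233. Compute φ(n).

6496

φ(6757) = 6757 · (1 − 1/29) · (1 − 1/233)
       = 6757 · 6496/6757 = 6496.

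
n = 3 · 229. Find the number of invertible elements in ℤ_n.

456

φ(687) = 687 · (1 − 1/3) · (1 − 1/229)
       = 687 · 456/687 = 456.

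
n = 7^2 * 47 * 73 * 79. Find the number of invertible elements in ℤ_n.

φ(7^2) = 7^2 − 7^1 = 49 − 7 = 42.
φ(47) = 47 − 1 = 46.
φ(73) = 73 − 1 = 72.
φ(79) = 79 − 1 = 78.
Multiply: 42 · 46 · 72 · 78 = 10850112.

10850112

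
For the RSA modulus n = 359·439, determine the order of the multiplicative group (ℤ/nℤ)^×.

156804

φ(359) = 359 − 1 = 358.
φ(439) = 439 − 1 = 438.
φ(157601) = 358 × 438 = 156804.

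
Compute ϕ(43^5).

143589642

φ(43^5) = 43^5 − 43^4 = 147008443 − 3418801 = 143589642.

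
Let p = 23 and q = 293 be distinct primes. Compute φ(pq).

φ(23) = 23 − 1 = 22.
φ(293) = 293 − 1 = 292.
Since φ is multiplicative, φ(6739) = 22 · 292 = 6424.

6424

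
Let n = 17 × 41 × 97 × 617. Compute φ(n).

φ(17) = 17 − 1 = 16.
φ(41) = 41 − 1 = 40.
φ(97) = 97 − 1 = 96.
φ(617) = 617 − 1 = 616.
Since φ is multiplicative, φ(41714753) = 16 · 40 · 96 · 616 = 37847040.

37847040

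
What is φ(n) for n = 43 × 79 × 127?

φ(43) = 43 − 1 = 42.
φ(79) = 79 − 1 = 78.
φ(127) = 127 − 1 = 126.
Since φ is multiplicative, φ(431419) = 42 · 78 · 126 = 412776.

412776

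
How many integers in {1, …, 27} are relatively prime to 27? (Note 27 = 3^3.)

φ(3^3) = 3^2·(3−1) = 9·2 = 18.

18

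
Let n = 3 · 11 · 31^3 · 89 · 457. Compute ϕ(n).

φ(39985748319) = 39985748319 · (1 − 1/3) · (1 − 1/11) · (1 − 1/31) · (1 − 1/89) · (1 − 1/457)
       = 39985748319 · 24076800/41608479 = 23137804800.

23137804800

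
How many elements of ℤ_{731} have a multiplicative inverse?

731 = 17 · 43.
φ(17) = 17 − 1 = 16.
φ(43) = 43 − 1 = 42.
Multiply: 16 · 42 = 672.

672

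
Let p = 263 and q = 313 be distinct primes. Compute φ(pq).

φ(263) = 263 − 1 = 262.
φ(313) = 313 − 1 = 312.
Since φ is multiplicative, φ(82319) = 262 · 312 = 81744.

81744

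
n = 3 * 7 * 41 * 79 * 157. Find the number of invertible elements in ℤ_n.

5840640

φ(10678983) = 10678983 · (1 − 1/3) · (1 − 1/7) · (1 − 1/41) · (1 − 1/79) · (1 − 1/157)
       = 10678983 · 5840640/10678983 = 5840640.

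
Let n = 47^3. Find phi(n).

φ(47^3) = 47^3 − 47^2 = 103823 − 2209 = 101614.

101614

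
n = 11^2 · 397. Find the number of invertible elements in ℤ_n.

φ(48037) = 48037 · (1 − 1/11) · (1 − 1/397)
       = 48037 · 3960/4367 = 43560.

43560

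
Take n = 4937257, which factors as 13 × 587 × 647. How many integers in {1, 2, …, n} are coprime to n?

φ(13) = 13 − 1 = 12.
φ(587) = 587 − 1 = 586.
φ(647) = 647 − 1 = 646.
Multiply: 12 · 586 · 646 = 4542672.

4542672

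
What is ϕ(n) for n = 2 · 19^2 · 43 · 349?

4998672

φ(10835054) = 10835054 · (1 − 1/2) · (1 − 1/19) · (1 − 1/43) · (1 − 1/349)
       = 10835054 · 263088/570266 = 4998672.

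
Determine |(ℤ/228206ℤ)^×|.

228206 = 2 · 11^2 · 23 · 41.
φ(2) = 2 − 1 = 1.
φ(11^2) = 11^2 − 11^1 = 121 − 11 = 110.
φ(23) = 23 − 1 = 22.
φ(41) = 41 − 1 = 40.
φ(228206) = 1 × 110 × 22 × 40 = 96800.

96800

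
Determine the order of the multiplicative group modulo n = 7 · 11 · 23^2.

30360

φ(7) = 7 − 1 = 6.
φ(11) = 11 − 1 = 10.
φ(23^2) = 23^1·(23−1) = 23·22 = 506.
φ(40733) = 6 × 10 × 506 = 30360.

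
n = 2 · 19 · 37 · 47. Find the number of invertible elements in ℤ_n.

29808

φ(66082) = 66082 · (1 − 1/2) · (1 − 1/19) · (1 − 1/37) · (1 − 1/47)
       = 66082 · 29808/66082 = 29808.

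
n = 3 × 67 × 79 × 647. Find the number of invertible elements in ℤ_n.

φ(10273713) = 10273713 · (1 − 1/3) · (1 − 1/67) · (1 − 1/79) · (1 − 1/647)
       = 10273713 · 6651216/10273713 = 6651216.

6651216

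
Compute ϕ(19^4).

123462

φ(19^4) = 19^4 − 19^3 = 130321 − 6859 = 123462.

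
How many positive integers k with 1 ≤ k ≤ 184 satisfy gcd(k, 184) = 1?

88

Prime factorization: 184 = 2^3 · 23.
φ(2^3) = 2^3 − 2^2 = 8 − 4 = 4.
φ(23) = 23 − 1 = 22.
φ(184) = 4 × 22 = 88.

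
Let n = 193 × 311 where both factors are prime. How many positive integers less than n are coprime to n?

59520

φ(193) = 193 − 1 = 192.
φ(311) = 311 − 1 = 310.
Since φ is multiplicative, φ(60023) = 192 · 310 = 59520.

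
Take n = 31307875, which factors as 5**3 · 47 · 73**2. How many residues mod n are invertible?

φ(5^3) = 5^3 − 5^2 = 125 − 25 = 100.
φ(47) = 47 − 1 = 46.
φ(73^2) = 73^1·(73−1) = 73·72 = 5256.
Multiply: 100 · 46 · 5256 = 24177600.

24177600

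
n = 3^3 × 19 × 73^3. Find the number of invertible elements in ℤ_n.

124314912

φ(3^3) = 3^2·(3−1) = 9·2 = 18.
φ(19) = 19 − 1 = 18.
φ(73^3) = 73^3 − 73^2 = 389017 − 5329 = 383688.
φ(199565721) = 18 × 18 × 383688 = 124314912.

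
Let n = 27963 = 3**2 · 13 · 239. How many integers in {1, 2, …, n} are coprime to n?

φ(3^2) = 3^1·(3−1) = 3·2 = 6.
φ(13) = 13 − 1 = 12.
φ(239) = 239 − 1 = 238.
Since φ is multiplicative, φ(27963) = 6 · 12 · 238 = 17136.

17136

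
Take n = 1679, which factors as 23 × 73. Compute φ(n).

φ(1679) = 1679 · (1 − 1/23) · (1 − 1/73)
       = 1679 · 1584/1679 = 1584.

1584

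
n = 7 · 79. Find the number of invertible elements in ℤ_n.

φ(553) = 553 · (1 − 1/7) · (1 − 1/79)
       = 553 · 468/553 = 468.

468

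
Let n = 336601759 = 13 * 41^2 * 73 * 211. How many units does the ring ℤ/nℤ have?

φ(336601759) = 336601759 · (1 − 1/13) · (1 − 1/41) · (1 − 1/73) · (1 − 1/211)
       = 336601759 · 7257600/8209799 = 297561600.

297561600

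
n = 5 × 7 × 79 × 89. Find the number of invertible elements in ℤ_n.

164736

φ(5) = 5 − 1 = 4.
φ(7) = 7 − 1 = 6.
φ(79) = 79 − 1 = 78.
φ(89) = 89 − 1 = 88.
Multiply: 4 · 6 · 78 · 88 = 164736.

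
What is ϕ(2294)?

1080

Prime factorization: 2294 = 2 · 31 · 37.
φ(2) = 2 − 1 = 1.
φ(31) = 31 − 1 = 30.
φ(37) = 37 − 1 = 36.
Multiply: 1 · 30 · 36 = 1080.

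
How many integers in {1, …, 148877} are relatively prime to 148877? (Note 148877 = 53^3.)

146068

φ(53^3) = 53^2·(53−1) = 2809·52 = 146068.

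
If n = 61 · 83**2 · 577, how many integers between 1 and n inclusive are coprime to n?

235215360

φ(242472133) = 242472133 · (1 − 1/61) · (1 − 1/83) · (1 − 1/577)
       = 242472133 · 2833920/2921351 = 235215360.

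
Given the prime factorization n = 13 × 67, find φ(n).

792

φ(871) = 871 · (1 − 1/13) · (1 − 1/67)
       = 871 · 792/871 = 792.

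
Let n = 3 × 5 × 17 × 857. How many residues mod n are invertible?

109568

φ(218535) = 218535 · (1 − 1/3) · (1 − 1/5) · (1 − 1/17) · (1 − 1/857)
       = 218535 · 109568/218535 = 109568.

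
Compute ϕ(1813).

Prime factorization: 1813 = 7^2 · 37.
φ(7^2) = 7^2 − 7^1 = 49 − 7 = 42.
φ(37) = 37 − 1 = 36.
φ(1813) = 42 × 36 = 1512.

1512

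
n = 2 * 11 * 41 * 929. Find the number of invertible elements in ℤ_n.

371200

φ(837958) = 837958 · (1 − 1/2) · (1 − 1/11) · (1 − 1/41) · (1 − 1/929)
       = 837958 · 371200/837958 = 371200.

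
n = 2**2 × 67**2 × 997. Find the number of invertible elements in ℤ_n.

8808624

φ(17902132) = 17902132 · (1 − 1/2) · (1 − 1/67) · (1 − 1/997)
       = 17902132 · 65736/133598 = 8808624.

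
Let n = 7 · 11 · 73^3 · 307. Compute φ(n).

7044511680

φ(9195972863) = 9195972863 · (1 − 1/7) · (1 − 1/11) · (1 − 1/73) · (1 − 1/307)
       = 9195972863 · 1321920/1725647 = 7044511680.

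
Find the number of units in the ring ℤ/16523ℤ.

14400

Factor 16523: 16523 = 13 · 31 · 41.
φ(16523) = 16523 · (1 − 1/13) · (1 − 1/31) · (1 − 1/41)
       = 16523 · 14400/16523 = 14400.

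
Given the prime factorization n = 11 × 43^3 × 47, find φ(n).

φ(41105119) = 41105119 · (1 − 1/11) · (1 − 1/43) · (1 − 1/47)
       = 41105119 · 19320/22231 = 35722680.

35722680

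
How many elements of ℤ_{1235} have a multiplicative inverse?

864

First factor: 1235 = 5 · 13 · 19.
φ(5) = 5 − 1 = 4.
φ(13) = 13 − 1 = 12.
φ(19) = 19 − 1 = 18.
Since φ is multiplicative, φ(1235) = 4 · 12 · 18 = 864.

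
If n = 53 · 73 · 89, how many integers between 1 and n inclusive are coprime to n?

329472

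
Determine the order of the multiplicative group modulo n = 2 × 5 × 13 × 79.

3744

φ(10270) = 10270 · (1 − 1/2) · (1 − 1/5) · (1 − 1/13) · (1 − 1/79)
       = 10270 · 3744/10270 = 3744.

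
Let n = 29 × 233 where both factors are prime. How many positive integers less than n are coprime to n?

φ(pq) = (p−1)(q−1) = 28 · 232 = 6496.

6496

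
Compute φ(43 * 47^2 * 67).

5993064

φ(6364129) = 6364129 · (1 − 1/43) · (1 − 1/47) · (1 − 1/67)
       = 6364129 · 127512/135407 = 5993064.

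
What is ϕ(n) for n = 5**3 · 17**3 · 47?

φ(5^3) = 5^3 − 5^2 = 125 − 25 = 100.
φ(17^3) = 17^2·(17−1) = 289·16 = 4624.
φ(47) = 47 − 1 = 46.
φ(28863875) = 100 × 4624 × 46 = 21270400.

21270400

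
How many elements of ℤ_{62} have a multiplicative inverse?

30

Prime factorization: 62 = 2 × 31.
φ(62) = 62 · (1 − 1/2) · (1 − 1/31)
       = 62 · 30/62 = 30.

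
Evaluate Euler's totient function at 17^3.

4624

φ(4913) = 4913 · (1 − 1/17)
       = 4913 · 16/17 = 4624.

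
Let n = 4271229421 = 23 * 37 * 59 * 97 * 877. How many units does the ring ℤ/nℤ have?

φ(4271229421) = 4271229421 · (1 − 1/23) · (1 − 1/37) · (1 − 1/59) · (1 − 1/97) · (1 − 1/877)
       = 4271229421 · 3863033856/4271229421 = 3863033856.

3863033856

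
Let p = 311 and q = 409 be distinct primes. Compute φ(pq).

φ(311) = 311 − 1 = 310.
φ(409) = 409 − 1 = 408.
Since φ is multiplicative, φ(127199) = 310 · 408 = 126480.

126480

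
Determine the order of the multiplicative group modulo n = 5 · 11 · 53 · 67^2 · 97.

φ(5) = 5 − 1 = 4.
φ(11) = 11 − 1 = 10.
φ(53) = 53 − 1 = 52.
φ(67^2) = 67^2 − 67^1 = 4489 − 67 = 4422.
φ(97) = 97 − 1 = 96.
Multiply: 4 · 10 · 52 · 4422 · 96 = 882984960.

882984960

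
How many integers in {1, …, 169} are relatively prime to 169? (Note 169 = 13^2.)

φ(169) = 169 · (1 − 1/13)
       = 169 · 12/13 = 156.

156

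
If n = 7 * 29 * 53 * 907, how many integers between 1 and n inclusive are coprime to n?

7914816

φ(7) = 7 − 1 = 6.
φ(29) = 29 − 1 = 28.
φ(53) = 53 − 1 = 52.
φ(907) = 907 − 1 = 906.
Multiply: 6 · 28 · 52 · 906 = 7914816.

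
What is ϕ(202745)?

147840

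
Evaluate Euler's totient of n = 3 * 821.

φ(2463) = 2463 · (1 − 1/3) · (1 − 1/821)
       = 2463 · 1640/2463 = 1640.

1640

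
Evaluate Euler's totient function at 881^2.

775280

φ(776161) = 776161 · (1 − 1/881)
       = 776161 · 880/881 = 775280.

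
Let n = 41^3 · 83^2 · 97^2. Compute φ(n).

φ(41^3) = 41^3 − 41^2 = 68921 − 1681 = 67240.
φ(83^2) = 83^2 − 83^1 = 6889 − 83 = 6806.
φ(97^2) = 97^1·(97−1) = 97·96 = 9312.
φ(4467362799521) = 67240 × 6806 × 9312 = 4261501217280.

4261501217280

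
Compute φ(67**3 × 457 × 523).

φ(71885665393) = 71885665393 · (1 − 1/67) · (1 − 1/457) · (1 − 1/523)
       = 71885665393 · 15710112/16013737 = 70522692768.

70522692768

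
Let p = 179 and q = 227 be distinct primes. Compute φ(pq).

40228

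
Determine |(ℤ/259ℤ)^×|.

216

Prime factorization: 259 = 7 · 37.
φ(259) = 259 · (1 − 1/7) · (1 − 1/37)
       = 259 · 216/259 = 216.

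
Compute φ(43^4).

3339294

φ(3418801) = 3418801 · (1 − 1/43)
       = 3418801 · 42/43 = 3339294.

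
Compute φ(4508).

4508 = 2^2 · 7^2 · 23.
φ(4508) = 4508 · (1 − 1/2) · (1 − 1/7) · (1 − 1/23)
       = 4508 · 132/322 = 1848.

1848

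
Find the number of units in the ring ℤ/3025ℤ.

2200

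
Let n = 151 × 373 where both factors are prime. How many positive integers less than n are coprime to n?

φ(n) = (p − 1)(q − 1) = (151−1)(373−1) = 150·372 = 55800.

55800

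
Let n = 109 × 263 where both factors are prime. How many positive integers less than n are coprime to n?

28296

φ(28667) = 28667 · (1 − 1/109) · (1 − 1/263)
       = 28667 · 28296/28667 = 28296.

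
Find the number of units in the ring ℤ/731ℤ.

Prime factorization: 731 = 17 × 43.
φ(731) = 731 · (1 − 1/17) · (1 − 1/43)
       = 731 · 672/731 = 672.

672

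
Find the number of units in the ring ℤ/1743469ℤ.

First factor: 1743469 = 7**3 × 13 × 17 × 23.
φ(7^3) = 7^3 − 7^2 = 343 − 49 = 294.
φ(13) = 13 − 1 = 12.
φ(17) = 17 − 1 = 16.
φ(23) = 23 − 1 = 22.
Multiply: 294 · 12 · 16 · 22 = 1241856.

1241856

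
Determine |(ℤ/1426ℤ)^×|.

First factor: 1426 = 2 · 23 · 31.
φ(2) = 2 − 1 = 1.
φ(23) = 23 − 1 = 22.
φ(31) = 31 − 1 = 30.
Since φ is multiplicative, φ(1426) = 1 · 22 · 30 = 660.

660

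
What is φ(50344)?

20160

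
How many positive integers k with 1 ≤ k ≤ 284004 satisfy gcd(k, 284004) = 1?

77616

First factor: 284004 = 2^2 * 3^2 * 7^3 * 23.
φ(284004) = 284004 · (1 − 1/2) · (1 − 1/3) · (1 − 1/7) · (1 − 1/23)
       = 284004 · 264/966 = 77616.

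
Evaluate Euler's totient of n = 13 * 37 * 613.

φ(13) = 13 − 1 = 12.
φ(37) = 37 − 1 = 36.
φ(613) = 613 − 1 = 612.
φ(294853) = 12 × 36 × 612 = 264384.

264384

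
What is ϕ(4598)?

1980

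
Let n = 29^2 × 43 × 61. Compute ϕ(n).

2046240

φ(2205943) = 2205943 · (1 − 1/29) · (1 − 1/43) · (1 − 1/61)
       = 2205943 · 70560/76067 = 2046240.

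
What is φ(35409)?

20160

First factor: 35409 = 3 × 11 × 29 × 37.
φ(35409) = 35409 · (1 − 1/3) · (1 − 1/11) · (1 − 1/29) · (1 − 1/37)
       = 35409 · 20160/35409 = 20160.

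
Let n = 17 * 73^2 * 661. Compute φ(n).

φ(17) = 17 − 1 = 16.
φ(73^2) = 73^2 − 73^1 = 5329 − 73 = 5256.
φ(661) = 661 − 1 = 660.
Since φ is multiplicative, φ(59881973) = 16 · 5256 · 660 = 55503360.

55503360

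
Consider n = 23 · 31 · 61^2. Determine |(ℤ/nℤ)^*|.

φ(2653073) = 2653073 · (1 − 1/23) · (1 − 1/31) · (1 − 1/61)
       = 2653073 · 39600/43493 = 2415600.

2415600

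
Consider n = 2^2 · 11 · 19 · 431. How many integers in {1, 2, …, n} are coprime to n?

φ(2^2) = 2^1·(2−1) = 2·1 = 2.
φ(11) = 11 − 1 = 10.
φ(19) = 19 − 1 = 18.
φ(431) = 431 − 1 = 430.
φ(360316) = 2 × 10 × 18 × 430 = 154800.

154800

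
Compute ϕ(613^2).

375156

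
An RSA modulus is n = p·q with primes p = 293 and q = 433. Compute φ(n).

φ(pq) = (p−1)(q−1) = 292 · 432 = 126144.

126144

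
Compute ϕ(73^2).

φ(5329) = 5329 · (1 − 1/73)
       = 5329 · 72/73 = 5256.

5256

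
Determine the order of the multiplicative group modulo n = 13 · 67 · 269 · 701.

φ(13) = 13 − 1 = 12.
φ(67) = 67 − 1 = 66.
φ(269) = 269 − 1 = 268.
φ(701) = 701 − 1 = 700.
Multiply: 12 · 66 · 268 · 700 = 148579200.

148579200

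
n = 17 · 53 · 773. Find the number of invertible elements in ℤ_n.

642304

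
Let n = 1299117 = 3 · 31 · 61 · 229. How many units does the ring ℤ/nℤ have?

820800

φ(1299117) = 1299117 · (1 − 1/3) · (1 − 1/31) · (1 − 1/61) · (1 − 1/229)
       = 1299117 · 820800/1299117 = 820800.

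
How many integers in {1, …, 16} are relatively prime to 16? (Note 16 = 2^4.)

φ(2^4) = 2^4 − 2^3 = 16 − 8 = 8.

8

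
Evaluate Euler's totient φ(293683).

Prime factorization: 293683 = 13 × 19 × 29 × 41.
φ(293683) = 293683 · (1 − 1/13) · (1 − 1/19) · (1 − 1/29) · (1 − 1/41)
       = 293683 · 241920/293683 = 241920.

241920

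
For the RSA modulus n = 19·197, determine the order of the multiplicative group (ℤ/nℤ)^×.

3528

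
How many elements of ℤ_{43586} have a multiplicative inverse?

Factor 43586: 43586 = 2 · 19 · 31 · 37.
φ(43586) = 43586 · (1 − 1/2) · (1 − 1/19) · (1 − 1/31) · (1 − 1/37)
       = 43586 · 19440/43586 = 19440.

19440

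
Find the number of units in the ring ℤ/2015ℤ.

1440

Factor 2015: 2015 = 5 * 13 * 31.
φ(5) = 5 − 1 = 4.
φ(13) = 13 − 1 = 12.
φ(31) = 31 − 1 = 30.
φ(2015) = 4 × 12 × 30 = 1440.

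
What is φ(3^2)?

φ(9) = 9 · (1 − 1/3)
       = 9 · 2/3 = 6.

6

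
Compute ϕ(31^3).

28830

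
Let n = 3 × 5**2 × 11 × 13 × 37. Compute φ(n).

172800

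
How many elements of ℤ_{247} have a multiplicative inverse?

216

Prime factorization: 247 = 13 · 19.
φ(247) = 247 · (1 − 1/13) · (1 − 1/19)
       = 247 · 216/247 = 216.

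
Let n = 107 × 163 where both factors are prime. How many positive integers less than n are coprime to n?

17172

φ(17441) = 17441 · (1 − 1/107) · (1 − 1/163)
       = 17441 · 17172/17441 = 17172.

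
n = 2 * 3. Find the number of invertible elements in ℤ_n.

φ(6) = 6 · (1 − 1/2) · (1 − 1/3)
       = 6 · 2/6 = 2.

2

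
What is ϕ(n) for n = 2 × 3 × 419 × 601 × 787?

394257600

φ(1189089318) = 1189089318 · (1 − 1/2) · (1 − 1/3) · (1 − 1/419) · (1 − 1/601) · (1 − 1/787)
       = 1189089318 · 394257600/1189089318 = 394257600.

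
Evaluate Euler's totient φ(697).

640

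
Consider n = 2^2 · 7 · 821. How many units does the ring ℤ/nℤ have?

φ(22988) = 22988 · (1 − 1/2) · (1 − 1/7) · (1 − 1/821)
       = 22988 · 4920/11494 = 9840.

9840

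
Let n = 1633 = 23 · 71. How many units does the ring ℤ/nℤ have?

1540

φ(23) = 23 − 1 = 22.
φ(71) = 71 − 1 = 70.
φ(1633) = 22 × 70 = 1540.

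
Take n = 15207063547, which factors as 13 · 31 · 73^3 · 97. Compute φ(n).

13260257280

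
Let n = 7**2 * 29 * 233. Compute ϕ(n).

φ(7^2) = 7^2 − 7^1 = 49 − 7 = 42.
φ(29) = 29 − 1 = 28.
φ(233) = 233 − 1 = 232.
φ(331093) = 42 × 28 × 232 = 272832.

272832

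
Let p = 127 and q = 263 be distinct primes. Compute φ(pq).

φ(n) = (p − 1)(q − 1) = (127−1)(263−1) = 126·262 = 33012.

33012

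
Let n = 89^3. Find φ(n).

φ(89^3) = 89^2·(89−1) = 7921·88 = 697048.

697048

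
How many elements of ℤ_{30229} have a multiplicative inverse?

First factor: 30229 = 19 * 37 * 43.
φ(30229) = 30229 · (1 − 1/19) · (1 − 1/37) · (1 − 1/43)
       = 30229 · 27216/30229 = 27216.

27216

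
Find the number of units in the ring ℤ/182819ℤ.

First factor: 182819 = 7^3 × 13 × 41.
φ(182819) = 182819 · (1 − 1/7) · (1 − 1/13) · (1 − 1/41)
       = 182819 · 2880/3731 = 141120.

141120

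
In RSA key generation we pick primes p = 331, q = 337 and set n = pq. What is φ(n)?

110880

φ(pq) = (p−1)(q−1) = 330 · 336 = 110880.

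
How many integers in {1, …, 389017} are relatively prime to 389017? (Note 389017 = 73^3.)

φ(73^3) = 73^2·(73−1) = 5329·72 = 383688.

383688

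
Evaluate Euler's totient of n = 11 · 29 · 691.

193200

φ(220429) = 220429 · (1 − 1/11) · (1 − 1/29) · (1 − 1/691)
       = 220429 · 193200/220429 = 193200.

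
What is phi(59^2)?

3422

φ(59^2) = 59^2 − 59^1 = 3481 − 59 = 3422.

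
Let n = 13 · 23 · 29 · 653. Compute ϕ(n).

φ(5662163) = 5662163 · (1 − 1/13) · (1 − 1/23) · (1 − 1/29) · (1 − 1/653)
       = 5662163 · 4819584/5662163 = 4819584.

4819584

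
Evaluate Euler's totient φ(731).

672

First factor: 731 = 17 * 43.
φ(731) = 731 · (1 − 1/17) · (1 − 1/43)
       = 731 · 672/731 = 672.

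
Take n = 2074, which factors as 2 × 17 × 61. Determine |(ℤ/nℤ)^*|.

φ(2) = 2 − 1 = 1.
φ(17) = 17 − 1 = 16.
φ(61) = 61 − 1 = 60.
Multiply: 1 · 16 · 60 = 960.

960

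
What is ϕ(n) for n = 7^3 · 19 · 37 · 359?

68203296

φ(7^3) = 7^2·(7−1) = 49·6 = 294.
φ(19) = 19 − 1 = 18.
φ(37) = 37 − 1 = 36.
φ(359) = 359 − 1 = 358.
Since φ is multiplicative, φ(86565311) = 294 · 18 · 36 · 358 = 68203296.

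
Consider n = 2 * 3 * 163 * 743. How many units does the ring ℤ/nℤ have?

φ(726654) = 726654 · (1 − 1/2) · (1 − 1/3) · (1 − 1/163) · (1 − 1/743)
       = 726654 · 240408/726654 = 240408.

240408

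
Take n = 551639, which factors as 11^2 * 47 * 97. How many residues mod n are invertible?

φ(551639) = 551639 · (1 − 1/11) · (1 − 1/47) · (1 − 1/97)
       = 551639 · 44160/50149 = 485760.

485760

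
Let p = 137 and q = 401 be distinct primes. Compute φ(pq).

54400

For distinct primes, φ(pq) = (p−1)(q−1) = 136 × 400 = 54400.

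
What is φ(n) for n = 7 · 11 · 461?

27600

φ(7) = 7 − 1 = 6.
φ(11) = 11 − 1 = 10.
φ(461) = 461 − 1 = 460.
Since φ is multiplicative, φ(35497) = 6 · 10 · 460 = 27600.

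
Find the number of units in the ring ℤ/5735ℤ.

First factor: 5735 = 5 · 31 · 37.
φ(5) = 5 − 1 = 4.
φ(31) = 31 − 1 = 30.
φ(37) = 37 − 1 = 36.
Multiply: 4 · 30 · 36 = 4320.

4320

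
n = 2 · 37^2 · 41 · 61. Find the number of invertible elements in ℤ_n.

3196800

φ(6847738) = 6847738 · (1 − 1/2) · (1 − 1/37) · (1 − 1/41) · (1 − 1/61)
       = 6847738 · 86400/185074 = 3196800.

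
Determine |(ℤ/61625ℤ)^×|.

44800

Prime factorization: 61625 = 5^3 · 17 · 29.
φ(5^3) = 5^2·(5−1) = 25·4 = 100.
φ(17) = 17 − 1 = 16.
φ(29) = 29 − 1 = 28.
Since φ is multiplicative, φ(61625) = 100 · 16 · 28 = 44800.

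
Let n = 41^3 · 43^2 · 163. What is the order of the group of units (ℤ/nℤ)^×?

19672541280

φ(41^3) = 41^2·(41−1) = 1681·40 = 67240.
φ(43^2) = 43^1·(43−1) = 43·42 = 1806.
φ(163) = 163 − 1 = 162.
φ(20771893427) = 67240 × 1806 × 162 = 19672541280.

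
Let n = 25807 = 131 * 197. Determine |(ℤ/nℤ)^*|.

25480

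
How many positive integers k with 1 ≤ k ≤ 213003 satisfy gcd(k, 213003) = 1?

213003 = 3**3 · 7**3 · 23.
φ(3^3) = 3^3 − 3^2 = 27 − 9 = 18.
φ(7^3) = 7^3 − 7^2 = 343 − 49 = 294.
φ(23) = 23 − 1 = 22.
φ(213003) = 18 × 294 × 22 = 116424.

116424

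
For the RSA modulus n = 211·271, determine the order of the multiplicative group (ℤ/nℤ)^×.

φ(57181) = 57181 · (1 − 1/211) · (1 − 1/271)
       = 57181 · 56700/57181 = 56700.

56700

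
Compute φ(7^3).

294

φ(343) = 343 · (1 − 1/7)
       = 343 · 6/7 = 294.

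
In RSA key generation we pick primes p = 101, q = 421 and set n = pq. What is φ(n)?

For distinct primes, φ(pq) = (p−1)(q−1) = 100 × 420 = 42000.

42000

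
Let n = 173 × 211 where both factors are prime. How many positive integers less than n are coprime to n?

φ(n) = (p − 1)(q − 1) = (173−1)(211−1) = 172·210 = 36120.

36120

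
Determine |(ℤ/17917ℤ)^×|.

15840

Prime factorization: 17917 = 19 × 23 × 41.
φ(17917) = 17917 · (1 − 1/19) · (1 − 1/23) · (1 − 1/41)
       = 17917 · 15840/17917 = 15840.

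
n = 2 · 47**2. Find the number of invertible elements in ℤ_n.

φ(2) = 2 − 1 = 1.
φ(47^2) = 47^1·(47−1) = 47·46 = 2162.
Since φ is multiplicative, φ(4418) = 1 · 2162 = 2162.

2162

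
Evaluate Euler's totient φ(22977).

14256

Factor 22977: 22977 = 3^3 × 23 × 37.
φ(22977) = 22977 · (1 − 1/3) · (1 − 1/23) · (1 − 1/37)
       = 22977 · 1584/2553 = 14256.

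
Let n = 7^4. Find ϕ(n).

2058

φ(7^4) = 7^3·(7−1) = 343·6 = 2058.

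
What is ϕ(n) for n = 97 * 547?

φ(97) = 97 − 1 = 96.
φ(547) = 547 − 1 = 546.
Since φ is multiplicative, φ(53059) = 96 · 546 = 52416.

52416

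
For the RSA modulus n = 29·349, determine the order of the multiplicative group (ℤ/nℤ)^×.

φ(29) = 29 − 1 = 28.
φ(349) = 349 − 1 = 348.
Multiply: 28 · 348 = 9744.

9744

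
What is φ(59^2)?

3422

φ(59^2) = 59^2 − 59^1 = 3481 − 59 = 3422.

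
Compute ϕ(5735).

Factor 5735: 5735 = 5 * 31 * 37.
φ(5) = 5 − 1 = 4.
φ(31) = 31 − 1 = 30.
φ(37) = 37 − 1 = 36.
Since φ is multiplicative, φ(5735) = 4 · 30 · 36 = 4320.

4320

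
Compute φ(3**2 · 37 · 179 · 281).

10765440

φ(16749567) = 16749567 · (1 − 1/3) · (1 − 1/37) · (1 − 1/179) · (1 − 1/281)
       = 16749567 · 3588480/5583189 = 10765440.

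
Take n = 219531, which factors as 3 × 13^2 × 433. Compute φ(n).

134784

φ(219531) = 219531 · (1 − 1/3) · (1 − 1/13) · (1 − 1/433)
       = 219531 · 10368/16887 = 134784.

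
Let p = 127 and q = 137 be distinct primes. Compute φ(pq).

φ(pq) = (p−1)(q−1) = 126 · 136 = 17136.

17136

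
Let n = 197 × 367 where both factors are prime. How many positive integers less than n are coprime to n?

71736

φ(197) = 197 − 1 = 196.
φ(367) = 367 − 1 = 366.
Since φ is multiplicative, φ(72299) = 196 · 366 = 71736.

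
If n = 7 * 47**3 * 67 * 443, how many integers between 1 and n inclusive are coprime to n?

17785701648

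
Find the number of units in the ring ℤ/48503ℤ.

37440

First factor: 48503 = 7 * 13^2 * 41.
φ(7) = 7 − 1 = 6.
φ(13^2) = 13^1·(13−1) = 13·12 = 156.
φ(41) = 41 − 1 = 40.
φ(48503) = 6 × 156 × 40 = 37440.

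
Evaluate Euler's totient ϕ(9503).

9503 = 13 × 17 × 43.
φ(13) = 13 − 1 = 12.
φ(17) = 17 − 1 = 16.
φ(43) = 43 − 1 = 42.
φ(9503) = 12 × 16 × 42 = 8064.

8064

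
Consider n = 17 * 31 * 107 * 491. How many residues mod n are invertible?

φ(17) = 17 − 1 = 16.
φ(31) = 31 − 1 = 30.
φ(107) = 107 − 1 = 106.
φ(491) = 491 − 1 = 490.
φ(27686999) = 16 × 30 × 106 × 490 = 24931200.

24931200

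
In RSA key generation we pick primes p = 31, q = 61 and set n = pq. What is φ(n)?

φ(1891) = 1891 · (1 − 1/31) · (1 − 1/61)
       = 1891 · 1800/1891 = 1800.

1800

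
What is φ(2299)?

1980

Factor 2299: 2299 = 11**2 × 19.
φ(11^2) = 11^1·(11−1) = 11·10 = 110.
φ(19) = 19 − 1 = 18.
Since φ is multiplicative, φ(2299) = 110 · 18 = 1980.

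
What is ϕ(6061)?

5040

First factor: 6061 = 11 × 19 × 29.
φ(11) = 11 − 1 = 10.
φ(19) = 19 − 1 = 18.
φ(29) = 29 − 1 = 28.
Multiply: 10 · 18 · 28 = 5040.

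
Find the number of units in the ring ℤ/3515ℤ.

3515 = 5 · 19 · 37.
φ(5) = 5 − 1 = 4.
φ(19) = 19 − 1 = 18.
φ(37) = 37 − 1 = 36.
Multiply: 4 · 18 · 36 = 2592.

2592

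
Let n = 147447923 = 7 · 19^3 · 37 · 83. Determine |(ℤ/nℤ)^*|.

115092576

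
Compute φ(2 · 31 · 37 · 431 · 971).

450468000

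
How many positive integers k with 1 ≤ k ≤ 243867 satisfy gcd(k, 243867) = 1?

First factor: 243867 = 3 · 13^3 · 37.
φ(243867) = 243867 · (1 − 1/3) · (1 − 1/13) · (1 − 1/37)
       = 243867 · 864/1443 = 146016.

146016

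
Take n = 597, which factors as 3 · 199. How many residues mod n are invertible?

φ(3) = 3 − 1 = 2.
φ(199) = 199 − 1 = 198.
φ(597) = 2 × 198 = 396.

396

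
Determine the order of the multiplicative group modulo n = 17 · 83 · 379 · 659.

326325888

φ(17) = 17 − 1 = 16.
φ(83) = 83 − 1 = 82.
φ(379) = 379 − 1 = 378.
φ(659) = 659 − 1 = 658.
Since φ is multiplicative, φ(352412771) = 16 · 82 · 378 · 658 = 326325888.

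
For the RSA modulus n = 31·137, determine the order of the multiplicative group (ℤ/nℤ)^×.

φ(31) = 31 − 1 = 30.
φ(137) = 137 − 1 = 136.
Since φ is multiplicative, φ(4247) = 30 · 136 = 4080.

4080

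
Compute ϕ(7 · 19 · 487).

52488

φ(7) = 7 − 1 = 6.
φ(19) = 19 − 1 = 18.
φ(487) = 487 − 1 = 486.
Multiply: 6 · 18 · 486 = 52488.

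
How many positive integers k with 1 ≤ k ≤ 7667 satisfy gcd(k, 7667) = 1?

Factor 7667: 7667 = 11 · 17 · 41.
φ(11) = 11 − 1 = 10.
φ(17) = 17 − 1 = 16.
φ(41) = 41 − 1 = 40.
Since φ is multiplicative, φ(7667) = 10 · 16 · 40 = 6400.

6400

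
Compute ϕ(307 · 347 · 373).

φ(307) = 307 − 1 = 306.
φ(347) = 347 − 1 = 346.
φ(373) = 373 − 1 = 372.
Since φ is multiplicative, φ(39735317) = 306 · 346 · 372 = 39385872.

39385872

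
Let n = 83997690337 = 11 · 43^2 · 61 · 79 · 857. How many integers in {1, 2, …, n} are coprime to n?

φ(11) = 11 − 1 = 10.
φ(43^2) = 43^1·(43−1) = 43·42 = 1806.
φ(61) = 61 − 1 = 60.
φ(79) = 79 − 1 = 78.
φ(857) = 857 − 1 = 856.
φ(83997690337) = 10 × 1806 × 60 × 78 × 856 = 72349804800.

72349804800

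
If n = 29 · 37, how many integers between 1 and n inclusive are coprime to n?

φ(1073) = 1073 · (1 − 1/29) · (1 − 1/37)
       = 1073 · 1008/1073 = 1008.

1008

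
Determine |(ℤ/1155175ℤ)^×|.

739200

Prime factorization: 1155175 = 5^2 · 7^2 · 23 · 41.
φ(1155175) = 1155175 · (1 − 1/5) · (1 − 1/7) · (1 − 1/23) · (1 − 1/41)
       = 1155175 · 21120/33005 = 739200.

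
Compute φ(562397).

470400

Factor 562397: 562397 = 11 · 29 · 41 · 43.
φ(11) = 11 − 1 = 10.
φ(29) = 29 − 1 = 28.
φ(41) = 41 − 1 = 40.
φ(43) = 43 − 1 = 42.
φ(562397) = 10 × 28 × 40 × 42 = 470400.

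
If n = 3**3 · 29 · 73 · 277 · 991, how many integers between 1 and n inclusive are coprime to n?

9915333120

φ(15690545613) = 15690545613 · (1 − 1/3) · (1 − 1/29) · (1 − 1/73) · (1 − 1/277) · (1 − 1/991)
       = 15690545613 · 1101703680/1743393957 = 9915333120.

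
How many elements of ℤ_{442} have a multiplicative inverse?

192

Factor 442: 442 = 2 × 13 × 17.
φ(2) = 2 − 1 = 1.
φ(13) = 13 − 1 = 12.
φ(17) = 17 − 1 = 16.
Multiply: 1 · 12 · 16 = 192.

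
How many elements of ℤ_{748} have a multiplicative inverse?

320

Factor 748: 748 = 2**2 * 11 * 17.
φ(2^2) = 2^1·(2−1) = 2·1 = 2.
φ(11) = 11 − 1 = 10.
φ(17) = 17 − 1 = 16.
Since φ is multiplicative, φ(748) = 2 · 10 · 16 = 320.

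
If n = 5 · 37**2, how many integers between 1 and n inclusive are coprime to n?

5328

φ(5) = 5 − 1 = 4.
φ(37^2) = 37^2 − 37^1 = 1369 − 37 = 1332.
Since φ is multiplicative, φ(6845) = 4 · 1332 = 5328.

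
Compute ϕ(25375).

Factor 25375: 25375 = 5^3 · 7 · 29.
φ(5^3) = 5^3 − 5^2 = 125 − 25 = 100.
φ(7) = 7 − 1 = 6.
φ(29) = 29 − 1 = 28.
φ(25375) = 100 × 6 × 28 = 16800.

16800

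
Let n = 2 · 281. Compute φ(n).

280

φ(2) = 2 − 1 = 1.
φ(281) = 281 − 1 = 280.
Since φ is multiplicative, φ(562) = 1 · 280 = 280.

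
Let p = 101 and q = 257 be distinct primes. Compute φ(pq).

For distinct primes, φ(pq) = (p−1)(q−1) = 100 × 256 = 25600.

25600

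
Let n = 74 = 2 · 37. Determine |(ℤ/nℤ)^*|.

36

φ(74) = 74 · (1 − 1/2) · (1 − 1/37)
       = 74 · 36/74 = 36.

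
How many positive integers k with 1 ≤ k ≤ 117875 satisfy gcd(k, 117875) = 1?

117875 = 5^3 · 23 · 41.
φ(5^3) = 5^2·(5−1) = 25·4 = 100.
φ(23) = 23 − 1 = 22.
φ(41) = 41 − 1 = 40.
Multiply: 100 · 22 · 40 = 88000.

88000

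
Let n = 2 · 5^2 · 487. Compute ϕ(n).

φ(2) = 2 − 1 = 1.
φ(5^2) = 5^2 − 5^1 = 25 − 5 = 20.
φ(487) = 487 − 1 = 486.
Multiply: 1 · 20 · 486 = 9720.

9720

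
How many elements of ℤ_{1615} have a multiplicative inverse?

First factor: 1615 = 5 * 17 * 19.
φ(1615) = 1615 · (1 − 1/5) · (1 − 1/17) · (1 − 1/19)
       = 1615 · 1152/1615 = 1152.

1152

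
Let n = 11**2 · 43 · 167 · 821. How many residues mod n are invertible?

628874400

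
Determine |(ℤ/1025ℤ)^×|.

800

Prime factorization: 1025 = 5^2 * 41.
φ(1025) = 1025 · (1 − 1/5) · (1 − 1/41)
       = 1025 · 160/205 = 800.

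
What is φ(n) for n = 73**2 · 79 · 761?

φ(320374151) = 320374151 · (1 − 1/73) · (1 − 1/79) · (1 − 1/761)
       = 320374151 · 4268160/4388687 = 311575680.

311575680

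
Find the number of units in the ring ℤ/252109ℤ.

201600

252109 = 11 × 13 × 41 × 43.
φ(252109) = 252109 · (1 − 1/11) · (1 − 1/13) · (1 − 1/41) · (1 − 1/43)
       = 252109 · 201600/252109 = 201600.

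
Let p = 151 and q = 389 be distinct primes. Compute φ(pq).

φ(58739) = 58739 · (1 − 1/151) · (1 − 1/389)
       = 58739 · 58200/58739 = 58200.

58200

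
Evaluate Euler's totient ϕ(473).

First factor: 473 = 11 · 43.
φ(11) = 11 − 1 = 10.
φ(43) = 43 − 1 = 42.
Since φ is multiplicative, φ(473) = 10 · 42 = 420.

420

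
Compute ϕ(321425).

First factor: 321425 = 5^2 * 13 * 23 * 43.
φ(321425) = 321425 · (1 − 1/5) · (1 − 1/13) · (1 − 1/23) · (1 − 1/43)
       = 321425 · 44352/64285 = 221760.

221760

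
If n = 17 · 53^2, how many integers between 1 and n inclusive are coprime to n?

φ(47753) = 47753 · (1 − 1/17) · (1 − 1/53)
       = 47753 · 832/901 = 44096.

44096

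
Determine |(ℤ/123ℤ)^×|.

80

123 = 3 · 41.
φ(3) = 3 − 1 = 2.
φ(41) = 41 − 1 = 40.
Since φ is multiplicative, φ(123) = 2 · 40 = 80.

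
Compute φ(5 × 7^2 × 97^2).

1564416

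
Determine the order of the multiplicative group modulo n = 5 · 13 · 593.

φ(5) = 5 − 1 = 4.
φ(13) = 13 − 1 = 12.
φ(593) = 593 − 1 = 592.
Multiply: 4 · 12 · 592 = 28416.

28416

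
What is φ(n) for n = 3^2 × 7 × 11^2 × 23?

87120

φ(3^2) = 3^1·(3−1) = 3·2 = 6.
φ(7) = 7 − 1 = 6.
φ(11^2) = 11^2 − 11^1 = 121 − 11 = 110.
φ(23) = 23 − 1 = 22.
Multiply: 6 · 6 · 110 · 22 = 87120.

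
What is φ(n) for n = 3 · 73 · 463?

φ(101397) = 101397 · (1 − 1/3) · (1 − 1/73) · (1 − 1/463)
       = 101397 · 66528/101397 = 66528.

66528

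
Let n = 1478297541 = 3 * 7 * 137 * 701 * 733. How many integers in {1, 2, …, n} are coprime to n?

φ(1478297541) = 1478297541 · (1 − 1/3) · (1 − 1/7) · (1 − 1/137) · (1 − 1/701) · (1 − 1/733)
       = 1478297541 · 836236800/1478297541 = 836236800.

836236800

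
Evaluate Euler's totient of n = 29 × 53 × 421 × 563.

φ(364304351) = 364304351 · (1 − 1/29) · (1 − 1/53) · (1 − 1/421) · (1 − 1/563)
       = 364304351 · 343674240/364304351 = 343674240.

343674240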